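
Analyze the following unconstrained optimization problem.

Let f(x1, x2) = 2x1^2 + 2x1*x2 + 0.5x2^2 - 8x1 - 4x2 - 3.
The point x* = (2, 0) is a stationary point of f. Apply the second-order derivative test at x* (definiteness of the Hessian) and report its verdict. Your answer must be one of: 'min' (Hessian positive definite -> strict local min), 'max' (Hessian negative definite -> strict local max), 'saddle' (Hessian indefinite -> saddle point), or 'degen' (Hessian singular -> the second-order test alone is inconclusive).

Compute the Hessian H = grad^2 f:
  H = [[4, 2], [2, 1]]
Verify stationarity: grad f(x*) = H x* + g = (0, 0).
Eigenvalues of H: 0, 5.
H has a zero eigenvalue (singular; positive semidefinite but not definite), so H is neither positive definite, negative definite, nor indefinite. The second-order test alone is inconclusive -> degen.
(Indeed, f is constant along the null direction of H through x*, so x* is not a strict local extremum.)

degen


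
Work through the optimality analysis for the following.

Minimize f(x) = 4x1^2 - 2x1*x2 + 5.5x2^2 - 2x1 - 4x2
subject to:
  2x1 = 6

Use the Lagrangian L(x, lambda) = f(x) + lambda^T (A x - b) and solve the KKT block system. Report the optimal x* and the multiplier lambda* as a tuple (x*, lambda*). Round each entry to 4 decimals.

Form the Lagrangian:
  L(x, lambda) = (1/2) x^T Q x + c^T x + lambda^T (A x - b)
Stationarity (grad_x L = 0): Q x + c + A^T lambda = 0.
Primal feasibility: A x = b.

This gives the KKT block system:
  [ Q   A^T ] [ x     ]   [-c ]
  [ A    0  ] [ lambda ] = [ b ]

Solving the linear system:
  x*      = (3, 0.9091)
  lambda* = (-10.0909)
  f(x*)   = 25.4545

x* = (3, 0.9091), lambda* = (-10.0909)


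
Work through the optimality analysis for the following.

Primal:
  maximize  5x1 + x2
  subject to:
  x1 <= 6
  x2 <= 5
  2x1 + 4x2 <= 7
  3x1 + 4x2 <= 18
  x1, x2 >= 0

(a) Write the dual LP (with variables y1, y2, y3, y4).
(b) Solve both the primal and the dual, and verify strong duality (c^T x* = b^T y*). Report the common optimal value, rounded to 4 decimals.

The standard primal-dual pair for 'max c^T x s.t. A x <= b, x >= 0' is:
  Dual:  min b^T y  s.t.  A^T y >= c,  y >= 0.

So the dual LP is:
  minimize  6y1 + 5y2 + 7y3 + 18y4
  subject to:
    y1 + 2y3 + 3y4 >= 5
    y2 + 4y3 + 4y4 >= 1
    y1, y2, y3, y4 >= 0

Solving the primal: x* = (3.5, 0).
  primal value c^T x* = 17.5.
Solving the dual: y* = (0, 0, 2.5, 0).
  dual value b^T y* = 17.5.
Strong duality: c^T x* = b^T y*. Confirmed.

17.5


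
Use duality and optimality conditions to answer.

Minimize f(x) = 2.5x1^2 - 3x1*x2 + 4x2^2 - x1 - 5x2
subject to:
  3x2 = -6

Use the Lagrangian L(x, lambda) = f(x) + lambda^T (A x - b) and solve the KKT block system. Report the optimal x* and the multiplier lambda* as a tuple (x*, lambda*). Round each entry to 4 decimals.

Form the Lagrangian:
  L(x, lambda) = (1/2) x^T Q x + c^T x + lambda^T (A x - b)
Stationarity (grad_x L = 0): Q x + c + A^T lambda = 0.
Primal feasibility: A x = b.

This gives the KKT block system:
  [ Q   A^T ] [ x     ]   [-c ]
  [ A    0  ] [ lambda ] = [ b ]

Solving the linear system:
  x*      = (-1, -2)
  lambda* = (6)
  f(x*)   = 23.5

x* = (-1, -2), lambda* = (6)


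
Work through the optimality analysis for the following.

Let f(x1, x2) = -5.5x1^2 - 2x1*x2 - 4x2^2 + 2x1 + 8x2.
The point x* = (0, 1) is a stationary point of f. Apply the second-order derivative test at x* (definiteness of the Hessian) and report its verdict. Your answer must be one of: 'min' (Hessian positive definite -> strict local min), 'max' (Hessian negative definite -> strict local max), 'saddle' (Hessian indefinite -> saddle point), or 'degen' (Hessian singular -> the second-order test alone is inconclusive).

Compute the Hessian H = grad^2 f:
  H = [[-11, -2], [-2, -8]]
Verify stationarity: grad f(x*) = H x* + g = (0, 0).
Eigenvalues of H: -12, -7.
Both eigenvalues < 0, so H is negative definite -> x* is a strict local max.

max


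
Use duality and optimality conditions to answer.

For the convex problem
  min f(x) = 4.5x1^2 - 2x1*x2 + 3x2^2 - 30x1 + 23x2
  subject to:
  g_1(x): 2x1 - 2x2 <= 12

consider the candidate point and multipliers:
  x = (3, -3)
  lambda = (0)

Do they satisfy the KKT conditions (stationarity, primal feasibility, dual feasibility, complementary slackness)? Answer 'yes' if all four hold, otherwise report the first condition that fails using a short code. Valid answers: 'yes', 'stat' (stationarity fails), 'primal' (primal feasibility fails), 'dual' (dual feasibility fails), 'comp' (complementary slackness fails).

Gradient of f: grad f(x) = Q x + c = (3, -1)
Constraint values g_i(x) = a_i^T x - b_i:
  g_1((3, -3)) = 0
Stationarity residual: grad f(x) + sum_i lambda_i a_i = (3, -1)
  -> stationarity FAILS
Primal feasibility (all g_i <= 0): OK
Dual feasibility (all lambda_i >= 0): OK
Complementary slackness (lambda_i * g_i(x) = 0 for all i): OK

Verdict: the first failing condition is stationarity -> stat.

stat


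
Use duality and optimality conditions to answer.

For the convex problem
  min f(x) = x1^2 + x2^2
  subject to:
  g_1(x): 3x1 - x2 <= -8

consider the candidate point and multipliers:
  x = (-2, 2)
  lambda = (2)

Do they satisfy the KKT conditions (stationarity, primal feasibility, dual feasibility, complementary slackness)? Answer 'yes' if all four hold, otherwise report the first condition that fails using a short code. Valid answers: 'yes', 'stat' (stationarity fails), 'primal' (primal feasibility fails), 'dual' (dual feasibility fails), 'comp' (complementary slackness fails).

Gradient of f: grad f(x) = Q x + c = (-4, 4)
Constraint values g_i(x) = a_i^T x - b_i:
  g_1((-2, 2)) = 0
Stationarity residual: grad f(x) + sum_i lambda_i a_i = (2, 2)
  -> stationarity FAILS
Primal feasibility (all g_i <= 0): OK
Dual feasibility (all lambda_i >= 0): OK
Complementary slackness (lambda_i * g_i(x) = 0 for all i): OK

Verdict: the first failing condition is stationarity -> stat.

stat


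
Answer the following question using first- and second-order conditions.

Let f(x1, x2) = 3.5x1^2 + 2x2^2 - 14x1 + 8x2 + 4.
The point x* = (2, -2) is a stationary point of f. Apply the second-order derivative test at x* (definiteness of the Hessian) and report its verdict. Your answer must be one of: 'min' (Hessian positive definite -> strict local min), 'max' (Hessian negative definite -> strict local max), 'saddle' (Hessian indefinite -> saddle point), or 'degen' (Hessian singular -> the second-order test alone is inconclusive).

Compute the Hessian H = grad^2 f:
  H = [[7, 0], [0, 4]]
Verify stationarity: grad f(x*) = H x* + g = (0, 0).
Eigenvalues of H: 4, 7.
Both eigenvalues > 0, so H is positive definite -> x* is a strict local min.

min


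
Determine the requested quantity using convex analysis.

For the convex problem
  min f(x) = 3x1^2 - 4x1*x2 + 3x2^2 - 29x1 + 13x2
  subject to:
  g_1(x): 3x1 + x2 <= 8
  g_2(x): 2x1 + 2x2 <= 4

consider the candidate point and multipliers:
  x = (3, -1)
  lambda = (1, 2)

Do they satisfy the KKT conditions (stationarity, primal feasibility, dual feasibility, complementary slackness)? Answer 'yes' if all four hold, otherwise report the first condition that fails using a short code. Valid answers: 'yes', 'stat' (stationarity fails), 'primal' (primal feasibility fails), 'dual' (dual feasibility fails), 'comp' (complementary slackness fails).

Gradient of f: grad f(x) = Q x + c = (-7, -5)
Constraint values g_i(x) = a_i^T x - b_i:
  g_1((3, -1)) = 0
  g_2((3, -1)) = 0
Stationarity residual: grad f(x) + sum_i lambda_i a_i = (0, 0)
  -> stationarity OK
Primal feasibility (all g_i <= 0): OK
Dual feasibility (all lambda_i >= 0): OK
Complementary slackness (lambda_i * g_i(x) = 0 for all i): OK

Verdict: yes, KKT holds.

yes


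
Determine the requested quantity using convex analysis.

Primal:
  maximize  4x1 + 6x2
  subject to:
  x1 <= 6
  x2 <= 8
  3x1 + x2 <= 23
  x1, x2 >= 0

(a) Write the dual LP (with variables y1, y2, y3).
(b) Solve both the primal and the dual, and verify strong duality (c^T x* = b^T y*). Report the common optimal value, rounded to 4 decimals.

The standard primal-dual pair for 'max c^T x s.t. A x <= b, x >= 0' is:
  Dual:  min b^T y  s.t.  A^T y >= c,  y >= 0.

So the dual LP is:
  minimize  6y1 + 8y2 + 23y3
  subject to:
    y1 + 3y3 >= 4
    y2 + y3 >= 6
    y1, y2, y3 >= 0

Solving the primal: x* = (5, 8).
  primal value c^T x* = 68.
Solving the dual: y* = (0, 4.6667, 1.3333).
  dual value b^T y* = 68.
Strong duality: c^T x* = b^T y*. Confirmed.

68


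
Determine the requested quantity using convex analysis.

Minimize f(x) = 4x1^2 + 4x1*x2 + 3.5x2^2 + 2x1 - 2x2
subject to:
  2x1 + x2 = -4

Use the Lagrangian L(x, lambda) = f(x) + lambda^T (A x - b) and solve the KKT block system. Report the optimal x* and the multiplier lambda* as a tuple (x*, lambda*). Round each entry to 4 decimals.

Form the Lagrangian:
  L(x, lambda) = (1/2) x^T Q x + c^T x + lambda^T (A x - b)
Stationarity (grad_x L = 0): Q x + c + A^T lambda = 0.
Primal feasibility: A x = b.

This gives the KKT block system:
  [ Q   A^T ] [ x     ]   [-c ]
  [ A    0  ] [ lambda ] = [ b ]

Solving the linear system:
  x*      = (-2.3, 0.6)
  lambda* = (7)
  f(x*)   = 11.1

x* = (-2.3, 0.6), lambda* = (7)


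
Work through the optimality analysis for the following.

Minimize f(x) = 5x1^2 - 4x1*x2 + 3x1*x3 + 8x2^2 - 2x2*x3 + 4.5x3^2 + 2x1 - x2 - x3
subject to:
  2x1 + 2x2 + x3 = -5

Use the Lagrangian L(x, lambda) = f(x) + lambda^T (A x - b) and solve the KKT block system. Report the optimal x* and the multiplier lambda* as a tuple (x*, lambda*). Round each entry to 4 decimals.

Form the Lagrangian:
  L(x, lambda) = (1/2) x^T Q x + c^T x + lambda^T (A x - b)
Stationarity (grad_x L = 0): Q x + c + A^T lambda = 0.
Primal feasibility: A x = b.

This gives the KKT block system:
  [ Q   A^T ] [ x     ]   [-c ]
  [ A    0  ] [ lambda ] = [ b ]

Solving the linear system:
  x*      = (-1.5, -0.9333, -0.1333)
  lambda* = (4.8333)
  f(x*)   = 11.1167

x* = (-1.5, -0.9333, -0.1333), lambda* = (4.8333)


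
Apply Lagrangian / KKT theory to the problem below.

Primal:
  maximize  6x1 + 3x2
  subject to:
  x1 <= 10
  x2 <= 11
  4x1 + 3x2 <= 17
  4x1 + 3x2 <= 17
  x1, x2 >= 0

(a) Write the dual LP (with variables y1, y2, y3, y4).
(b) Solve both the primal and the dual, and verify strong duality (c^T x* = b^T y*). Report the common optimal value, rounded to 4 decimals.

The standard primal-dual pair for 'max c^T x s.t. A x <= b, x >= 0' is:
  Dual:  min b^T y  s.t.  A^T y >= c,  y >= 0.

So the dual LP is:
  minimize  10y1 + 11y2 + 17y3 + 17y4
  subject to:
    y1 + 4y3 + 4y4 >= 6
    y2 + 3y3 + 3y4 >= 3
    y1, y2, y3, y4 >= 0

Solving the primal: x* = (4.25, 0).
  primal value c^T x* = 25.5.
Solving the dual: y* = (0, 0, 1.5, 0).
  dual value b^T y* = 25.5.
Strong duality: c^T x* = b^T y*. Confirmed.

25.5


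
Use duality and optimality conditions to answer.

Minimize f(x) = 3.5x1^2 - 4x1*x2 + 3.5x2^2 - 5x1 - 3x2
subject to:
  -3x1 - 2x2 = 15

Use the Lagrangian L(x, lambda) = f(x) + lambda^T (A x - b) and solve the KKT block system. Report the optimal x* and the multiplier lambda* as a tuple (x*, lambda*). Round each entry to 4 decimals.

Form the Lagrangian:
  L(x, lambda) = (1/2) x^T Q x + c^T x + lambda^T (A x - b)
Stationarity (grad_x L = 0): Q x + c + A^T lambda = 0.
Primal feasibility: A x = b.

This gives the KKT block system:
  [ Q   A^T ] [ x     ]   [-c ]
  [ A    0  ] [ lambda ] = [ b ]

Solving the linear system:
  x*      = (-3.1151, -2.8273)
  lambda* = (-5.1655)
  f(x*)   = 50.7698

x* = (-3.1151, -2.8273), lambda* = (-5.1655)


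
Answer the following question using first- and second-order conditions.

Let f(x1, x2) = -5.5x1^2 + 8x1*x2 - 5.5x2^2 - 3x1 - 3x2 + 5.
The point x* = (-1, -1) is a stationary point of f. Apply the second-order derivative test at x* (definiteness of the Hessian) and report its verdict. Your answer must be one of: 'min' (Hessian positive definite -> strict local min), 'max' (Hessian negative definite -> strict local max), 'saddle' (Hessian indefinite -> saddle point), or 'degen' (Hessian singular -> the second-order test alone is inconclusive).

Compute the Hessian H = grad^2 f:
  H = [[-11, 8], [8, -11]]
Verify stationarity: grad f(x*) = H x* + g = (0, 0).
Eigenvalues of H: -19, -3.
Both eigenvalues < 0, so H is negative definite -> x* is a strict local max.

max


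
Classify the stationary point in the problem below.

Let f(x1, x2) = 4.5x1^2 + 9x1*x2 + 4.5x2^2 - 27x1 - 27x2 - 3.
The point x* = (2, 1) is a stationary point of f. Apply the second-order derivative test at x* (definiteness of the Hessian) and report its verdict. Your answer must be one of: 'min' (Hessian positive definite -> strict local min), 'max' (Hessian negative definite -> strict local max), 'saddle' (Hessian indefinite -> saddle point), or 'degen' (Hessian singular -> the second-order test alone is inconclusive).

Compute the Hessian H = grad^2 f:
  H = [[9, 9], [9, 9]]
Verify stationarity: grad f(x*) = H x* + g = (0, 0).
Eigenvalues of H: 0, 18.
H has a zero eigenvalue (singular; positive semidefinite but not definite), so H is neither positive definite, negative definite, nor indefinite. The second-order test alone is inconclusive -> degen.
(Indeed, f is constant along the null direction of H through x*, so x* is not a strict local extremum.)

degen


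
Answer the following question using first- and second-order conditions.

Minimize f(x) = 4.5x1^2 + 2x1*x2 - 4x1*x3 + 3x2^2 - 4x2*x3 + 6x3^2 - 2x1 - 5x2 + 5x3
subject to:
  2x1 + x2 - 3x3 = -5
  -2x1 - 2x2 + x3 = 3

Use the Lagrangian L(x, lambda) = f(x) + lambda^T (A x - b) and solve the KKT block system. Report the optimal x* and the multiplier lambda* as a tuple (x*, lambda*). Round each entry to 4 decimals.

Form the Lagrangian:
  L(x, lambda) = (1/2) x^T Q x + c^T x + lambda^T (A x - b)
Stationarity (grad_x L = 0): Q x + c + A^T lambda = 0.
Primal feasibility: A x = b.

This gives the KKT block system:
  [ Q   A^T ] [ x     ]   [-c ]
  [ A    0  ] [ lambda ] = [ b ]

Solving the linear system:
  x*      = (-1.2015, 0.1612, 0.9194)
  lambda* = (6.0549, -2.0293)
  f(x*)   = 21.2784

x* = (-1.2015, 0.1612, 0.9194), lambda* = (6.0549, -2.0293)


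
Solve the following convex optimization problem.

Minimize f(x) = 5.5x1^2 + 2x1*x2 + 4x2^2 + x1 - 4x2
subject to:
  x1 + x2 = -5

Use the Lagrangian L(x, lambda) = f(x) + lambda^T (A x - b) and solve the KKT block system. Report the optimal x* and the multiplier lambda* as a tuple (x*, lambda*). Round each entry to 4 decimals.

Form the Lagrangian:
  L(x, lambda) = (1/2) x^T Q x + c^T x + lambda^T (A x - b)
Stationarity (grad_x L = 0): Q x + c + A^T lambda = 0.
Primal feasibility: A x = b.

This gives the KKT block system:
  [ Q   A^T ] [ x     ]   [-c ]
  [ A    0  ] [ lambda ] = [ b ]

Solving the linear system:
  x*      = (-2.3333, -2.6667)
  lambda* = (30)
  f(x*)   = 79.1667

x* = (-2.3333, -2.6667), lambda* = (30)


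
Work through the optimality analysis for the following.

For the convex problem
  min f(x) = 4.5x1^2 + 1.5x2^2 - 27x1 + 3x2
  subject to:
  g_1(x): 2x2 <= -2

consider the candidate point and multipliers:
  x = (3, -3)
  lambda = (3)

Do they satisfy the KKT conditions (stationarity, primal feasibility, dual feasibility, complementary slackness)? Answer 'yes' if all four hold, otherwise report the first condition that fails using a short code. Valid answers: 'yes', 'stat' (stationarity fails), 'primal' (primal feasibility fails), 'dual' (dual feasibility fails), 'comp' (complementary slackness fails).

Gradient of f: grad f(x) = Q x + c = (0, -6)
Constraint values g_i(x) = a_i^T x - b_i:
  g_1((3, -3)) = -4
Stationarity residual: grad f(x) + sum_i lambda_i a_i = (0, 0)
  -> stationarity OK
Primal feasibility (all g_i <= 0): OK
Dual feasibility (all lambda_i >= 0): OK
Complementary slackness (lambda_i * g_i(x) = 0 for all i): FAILS

Verdict: the first failing condition is complementary_slackness -> comp.

comp


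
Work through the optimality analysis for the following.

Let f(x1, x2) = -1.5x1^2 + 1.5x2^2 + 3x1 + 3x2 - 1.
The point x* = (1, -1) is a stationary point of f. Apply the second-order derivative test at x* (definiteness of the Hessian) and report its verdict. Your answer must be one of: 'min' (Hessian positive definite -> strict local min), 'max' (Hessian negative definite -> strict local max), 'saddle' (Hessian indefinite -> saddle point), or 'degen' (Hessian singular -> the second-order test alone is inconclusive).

Compute the Hessian H = grad^2 f:
  H = [[-3, 0], [0, 3]]
Verify stationarity: grad f(x*) = H x* + g = (0, 0).
Eigenvalues of H: -3, 3.
Eigenvalues have mixed signs, so H is indefinite -> x* is a saddle point.

saddle


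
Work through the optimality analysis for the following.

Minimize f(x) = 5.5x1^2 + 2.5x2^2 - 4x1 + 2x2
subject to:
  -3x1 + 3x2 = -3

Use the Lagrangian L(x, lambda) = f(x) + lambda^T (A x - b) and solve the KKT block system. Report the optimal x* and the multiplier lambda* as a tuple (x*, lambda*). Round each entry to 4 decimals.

Form the Lagrangian:
  L(x, lambda) = (1/2) x^T Q x + c^T x + lambda^T (A x - b)
Stationarity (grad_x L = 0): Q x + c + A^T lambda = 0.
Primal feasibility: A x = b.

This gives the KKT block system:
  [ Q   A^T ] [ x     ]   [-c ]
  [ A    0  ] [ lambda ] = [ b ]

Solving the linear system:
  x*      = (0.4375, -0.5625)
  lambda* = (0.2708)
  f(x*)   = -1.0312

x* = (0.4375, -0.5625), lambda* = (0.2708)


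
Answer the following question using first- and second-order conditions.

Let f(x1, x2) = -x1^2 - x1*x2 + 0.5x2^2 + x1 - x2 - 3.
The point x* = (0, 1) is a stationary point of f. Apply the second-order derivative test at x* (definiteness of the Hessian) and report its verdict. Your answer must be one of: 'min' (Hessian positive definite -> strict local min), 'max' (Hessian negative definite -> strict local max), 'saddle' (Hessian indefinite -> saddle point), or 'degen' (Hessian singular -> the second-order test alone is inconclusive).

Compute the Hessian H = grad^2 f:
  H = [[-2, -1], [-1, 1]]
Verify stationarity: grad f(x*) = H x* + g = (0, 0).
Eigenvalues of H: -2.3028, 1.3028.
Eigenvalues have mixed signs, so H is indefinite -> x* is a saddle point.

saddle


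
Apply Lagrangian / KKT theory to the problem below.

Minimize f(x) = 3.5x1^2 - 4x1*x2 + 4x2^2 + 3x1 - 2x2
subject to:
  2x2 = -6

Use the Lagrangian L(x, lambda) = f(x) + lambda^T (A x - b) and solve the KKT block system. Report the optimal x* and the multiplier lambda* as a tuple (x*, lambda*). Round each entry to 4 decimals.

Form the Lagrangian:
  L(x, lambda) = (1/2) x^T Q x + c^T x + lambda^T (A x - b)
Stationarity (grad_x L = 0): Q x + c + A^T lambda = 0.
Primal feasibility: A x = b.

This gives the KKT block system:
  [ Q   A^T ] [ x     ]   [-c ]
  [ A    0  ] [ lambda ] = [ b ]

Solving the linear system:
  x*      = (-2.1429, -3)
  lambda* = (8.7143)
  f(x*)   = 25.9286

x* = (-2.1429, -3), lambda* = (8.7143)


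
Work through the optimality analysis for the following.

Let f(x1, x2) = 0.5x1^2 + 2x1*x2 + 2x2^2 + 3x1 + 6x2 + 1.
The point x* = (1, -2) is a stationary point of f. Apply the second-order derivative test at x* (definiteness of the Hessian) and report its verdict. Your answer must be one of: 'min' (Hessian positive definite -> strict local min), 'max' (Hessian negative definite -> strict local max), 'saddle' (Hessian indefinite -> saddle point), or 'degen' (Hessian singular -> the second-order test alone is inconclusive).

Compute the Hessian H = grad^2 f:
  H = [[1, 2], [2, 4]]
Verify stationarity: grad f(x*) = H x* + g = (0, 0).
Eigenvalues of H: 0, 5.
H has a zero eigenvalue (singular; positive semidefinite but not definite), so H is neither positive definite, negative definite, nor indefinite. The second-order test alone is inconclusive -> degen.
(Indeed, f is constant along the null direction of H through x*, so x* is not a strict local extremum.)

degen


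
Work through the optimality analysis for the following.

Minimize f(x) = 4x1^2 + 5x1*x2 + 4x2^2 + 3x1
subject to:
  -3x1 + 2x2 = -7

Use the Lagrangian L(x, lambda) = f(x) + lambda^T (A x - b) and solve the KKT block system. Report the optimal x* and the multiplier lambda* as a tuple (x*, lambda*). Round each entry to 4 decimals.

Form the Lagrangian:
  L(x, lambda) = (1/2) x^T Q x + c^T x + lambda^T (A x - b)
Stationarity (grad_x L = 0): Q x + c + A^T lambda = 0.
Primal feasibility: A x = b.

This gives the KKT block system:
  [ Q   A^T ] [ x     ]   [-c ]
  [ A    0  ] [ lambda ] = [ b ]

Solving the linear system:
  x*      = (1.378, -1.4329)
  lambda* = (2.2866)
  f(x*)   = 10.0701

x* = (1.378, -1.4329), lambda* = (2.2866)


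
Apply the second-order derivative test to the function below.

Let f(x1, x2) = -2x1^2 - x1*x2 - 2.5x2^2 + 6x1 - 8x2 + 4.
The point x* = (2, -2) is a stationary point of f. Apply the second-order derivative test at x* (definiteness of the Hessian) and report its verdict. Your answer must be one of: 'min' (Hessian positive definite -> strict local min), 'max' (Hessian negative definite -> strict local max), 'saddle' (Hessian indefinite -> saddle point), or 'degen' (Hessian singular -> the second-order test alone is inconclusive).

Compute the Hessian H = grad^2 f:
  H = [[-4, -1], [-1, -5]]
Verify stationarity: grad f(x*) = H x* + g = (0, 0).
Eigenvalues of H: -5.618, -3.382.
Both eigenvalues < 0, so H is negative definite -> x* is a strict local max.

max


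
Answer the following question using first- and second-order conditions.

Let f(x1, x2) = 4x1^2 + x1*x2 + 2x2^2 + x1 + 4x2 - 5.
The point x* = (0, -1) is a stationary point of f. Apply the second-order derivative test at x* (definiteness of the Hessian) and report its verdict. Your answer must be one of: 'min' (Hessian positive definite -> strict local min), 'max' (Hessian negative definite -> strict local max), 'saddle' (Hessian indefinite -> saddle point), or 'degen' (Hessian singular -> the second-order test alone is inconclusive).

Compute the Hessian H = grad^2 f:
  H = [[8, 1], [1, 4]]
Verify stationarity: grad f(x*) = H x* + g = (0, 0).
Eigenvalues of H: 3.7639, 8.2361.
Both eigenvalues > 0, so H is positive definite -> x* is a strict local min.

min


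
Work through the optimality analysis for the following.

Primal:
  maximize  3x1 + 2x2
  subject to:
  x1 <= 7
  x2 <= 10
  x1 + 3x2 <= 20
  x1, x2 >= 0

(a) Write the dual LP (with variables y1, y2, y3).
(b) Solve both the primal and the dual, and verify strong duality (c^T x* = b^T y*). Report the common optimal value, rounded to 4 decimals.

The standard primal-dual pair for 'max c^T x s.t. A x <= b, x >= 0' is:
  Dual:  min b^T y  s.t.  A^T y >= c,  y >= 0.

So the dual LP is:
  minimize  7y1 + 10y2 + 20y3
  subject to:
    y1 + y3 >= 3
    y2 + 3y3 >= 2
    y1, y2, y3 >= 0

Solving the primal: x* = (7, 4.3333).
  primal value c^T x* = 29.6667.
Solving the dual: y* = (2.3333, 0, 0.6667).
  dual value b^T y* = 29.6667.
Strong duality: c^T x* = b^T y*. Confirmed.

29.6667


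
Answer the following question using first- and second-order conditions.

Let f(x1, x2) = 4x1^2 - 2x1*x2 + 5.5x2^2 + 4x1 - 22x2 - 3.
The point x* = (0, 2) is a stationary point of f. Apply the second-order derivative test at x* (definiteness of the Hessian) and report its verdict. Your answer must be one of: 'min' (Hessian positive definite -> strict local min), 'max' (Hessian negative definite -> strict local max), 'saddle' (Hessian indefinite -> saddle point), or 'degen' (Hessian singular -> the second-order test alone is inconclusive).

Compute the Hessian H = grad^2 f:
  H = [[8, -2], [-2, 11]]
Verify stationarity: grad f(x*) = H x* + g = (0, 0).
Eigenvalues of H: 7, 12.
Both eigenvalues > 0, so H is positive definite -> x* is a strict local min.

min


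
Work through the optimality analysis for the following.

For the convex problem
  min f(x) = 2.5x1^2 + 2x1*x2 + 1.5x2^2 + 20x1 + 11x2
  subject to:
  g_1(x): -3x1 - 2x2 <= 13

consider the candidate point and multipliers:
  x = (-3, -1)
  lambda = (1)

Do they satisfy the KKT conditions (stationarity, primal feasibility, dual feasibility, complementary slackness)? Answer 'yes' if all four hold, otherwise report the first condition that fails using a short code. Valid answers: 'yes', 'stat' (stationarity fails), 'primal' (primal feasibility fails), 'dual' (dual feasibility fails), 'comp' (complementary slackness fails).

Gradient of f: grad f(x) = Q x + c = (3, 2)
Constraint values g_i(x) = a_i^T x - b_i:
  g_1((-3, -1)) = -2
Stationarity residual: grad f(x) + sum_i lambda_i a_i = (0, 0)
  -> stationarity OK
Primal feasibility (all g_i <= 0): OK
Dual feasibility (all lambda_i >= 0): OK
Complementary slackness (lambda_i * g_i(x) = 0 for all i): FAILS

Verdict: the first failing condition is complementary_slackness -> comp.

comp


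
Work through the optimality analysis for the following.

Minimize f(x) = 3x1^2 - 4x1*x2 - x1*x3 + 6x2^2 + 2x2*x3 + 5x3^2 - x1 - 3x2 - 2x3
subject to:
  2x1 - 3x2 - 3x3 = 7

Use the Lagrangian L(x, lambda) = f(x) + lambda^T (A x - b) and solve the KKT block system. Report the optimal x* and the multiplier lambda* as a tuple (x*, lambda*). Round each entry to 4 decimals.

Form the Lagrangian:
  L(x, lambda) = (1/2) x^T Q x + c^T x + lambda^T (A x - b)
Stationarity (grad_x L = 0): Q x + c + A^T lambda = 0.
Primal feasibility: A x = b.

This gives the KKT block system:
  [ Q   A^T ] [ x     ]   [-c ]
  [ A    0  ] [ lambda ] = [ b ]

Solving the linear system:
  x*      = (1.4042, -0.3314, -1.0658)
  lambda* = (-4.9083)
  f(x*)   = 18.04

x* = (1.4042, -0.3314, -1.0658), lambda* = (-4.9083)


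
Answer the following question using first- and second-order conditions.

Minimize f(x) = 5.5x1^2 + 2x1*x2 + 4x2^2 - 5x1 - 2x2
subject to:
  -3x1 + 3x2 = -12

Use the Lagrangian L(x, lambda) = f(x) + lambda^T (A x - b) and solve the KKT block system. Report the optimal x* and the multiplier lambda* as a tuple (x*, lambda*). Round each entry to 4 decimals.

Form the Lagrangian:
  L(x, lambda) = (1/2) x^T Q x + c^T x + lambda^T (A x - b)
Stationarity (grad_x L = 0): Q x + c + A^T lambda = 0.
Primal feasibility: A x = b.

This gives the KKT block system:
  [ Q   A^T ] [ x     ]   [-c ]
  [ A    0  ] [ lambda ] = [ b ]

Solving the linear system:
  x*      = (2.0435, -1.9565)
  lambda* = (4.5217)
  f(x*)   = 23.9783

x* = (2.0435, -1.9565), lambda* = (4.5217)


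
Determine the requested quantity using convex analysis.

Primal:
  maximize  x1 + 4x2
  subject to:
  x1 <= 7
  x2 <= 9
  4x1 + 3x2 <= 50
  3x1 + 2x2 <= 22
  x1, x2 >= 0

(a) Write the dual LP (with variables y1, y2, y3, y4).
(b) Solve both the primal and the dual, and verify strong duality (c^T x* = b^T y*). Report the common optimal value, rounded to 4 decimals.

The standard primal-dual pair for 'max c^T x s.t. A x <= b, x >= 0' is:
  Dual:  min b^T y  s.t.  A^T y >= c,  y >= 0.

So the dual LP is:
  minimize  7y1 + 9y2 + 50y3 + 22y4
  subject to:
    y1 + 4y3 + 3y4 >= 1
    y2 + 3y3 + 2y4 >= 4
    y1, y2, y3, y4 >= 0

Solving the primal: x* = (1.3333, 9).
  primal value c^T x* = 37.3333.
Solving the dual: y* = (0, 3.3333, 0, 0.3333).
  dual value b^T y* = 37.3333.
Strong duality: c^T x* = b^T y*. Confirmed.

37.3333


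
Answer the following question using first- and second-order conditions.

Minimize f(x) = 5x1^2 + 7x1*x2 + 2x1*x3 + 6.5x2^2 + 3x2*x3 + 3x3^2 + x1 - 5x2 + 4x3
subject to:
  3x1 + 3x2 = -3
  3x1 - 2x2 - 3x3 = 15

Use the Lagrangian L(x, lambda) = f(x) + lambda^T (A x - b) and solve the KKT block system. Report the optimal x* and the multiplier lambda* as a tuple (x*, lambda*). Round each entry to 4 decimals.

Form the Lagrangian:
  L(x, lambda) = (1/2) x^T Q x + c^T x + lambda^T (A x - b)
Stationarity (grad_x L = 0): Q x + c + A^T lambda = 0.
Primal feasibility: A x = b.

This gives the KKT block system:
  [ Q   A^T ] [ x     ]   [-c ]
  [ A    0  ] [ lambda ] = [ b ]

Solving the linear system:
  x*      = (1.1343, -2.1343, -2.4428)
  lambda* = (7.4245, -4.9303)
  f(x*)   = 49.1318

x* = (1.1343, -2.1343, -2.4428), lambda* = (7.4245, -4.9303)


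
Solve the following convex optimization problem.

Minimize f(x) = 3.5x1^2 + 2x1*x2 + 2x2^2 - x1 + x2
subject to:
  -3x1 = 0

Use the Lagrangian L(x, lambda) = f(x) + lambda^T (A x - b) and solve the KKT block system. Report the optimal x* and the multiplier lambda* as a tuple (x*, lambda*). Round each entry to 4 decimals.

Form the Lagrangian:
  L(x, lambda) = (1/2) x^T Q x + c^T x + lambda^T (A x - b)
Stationarity (grad_x L = 0): Q x + c + A^T lambda = 0.
Primal feasibility: A x = b.

This gives the KKT block system:
  [ Q   A^T ] [ x     ]   [-c ]
  [ A    0  ] [ lambda ] = [ b ]

Solving the linear system:
  x*      = (0, -0.25)
  lambda* = (-0.5)
  f(x*)   = -0.125

x* = (0, -0.25), lambda* = (-0.5)


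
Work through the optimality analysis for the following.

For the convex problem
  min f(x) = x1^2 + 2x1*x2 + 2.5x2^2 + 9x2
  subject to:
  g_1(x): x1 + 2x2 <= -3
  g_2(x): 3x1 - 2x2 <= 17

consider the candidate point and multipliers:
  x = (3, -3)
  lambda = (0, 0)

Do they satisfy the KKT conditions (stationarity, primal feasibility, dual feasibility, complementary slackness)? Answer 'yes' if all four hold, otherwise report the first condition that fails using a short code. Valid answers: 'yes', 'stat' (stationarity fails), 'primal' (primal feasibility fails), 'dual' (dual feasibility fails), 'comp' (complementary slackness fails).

Gradient of f: grad f(x) = Q x + c = (0, 0)
Constraint values g_i(x) = a_i^T x - b_i:
  g_1((3, -3)) = 0
  g_2((3, -3)) = -2
Stationarity residual: grad f(x) + sum_i lambda_i a_i = (0, 0)
  -> stationarity OK
Primal feasibility (all g_i <= 0): OK
Dual feasibility (all lambda_i >= 0): OK
Complementary slackness (lambda_i * g_i(x) = 0 for all i): OK

Verdict: yes, KKT holds.

yes


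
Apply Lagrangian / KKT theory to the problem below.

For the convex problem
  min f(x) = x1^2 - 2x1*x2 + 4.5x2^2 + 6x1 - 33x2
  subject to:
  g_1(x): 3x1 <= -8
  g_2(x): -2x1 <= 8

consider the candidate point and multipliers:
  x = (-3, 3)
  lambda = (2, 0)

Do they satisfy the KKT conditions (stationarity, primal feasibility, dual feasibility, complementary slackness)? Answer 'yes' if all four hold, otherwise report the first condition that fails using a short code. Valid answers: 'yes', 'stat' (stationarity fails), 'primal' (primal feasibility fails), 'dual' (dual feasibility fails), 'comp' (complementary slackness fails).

Gradient of f: grad f(x) = Q x + c = (-6, 0)
Constraint values g_i(x) = a_i^T x - b_i:
  g_1((-3, 3)) = -1
  g_2((-3, 3)) = -2
Stationarity residual: grad f(x) + sum_i lambda_i a_i = (0, 0)
  -> stationarity OK
Primal feasibility (all g_i <= 0): OK
Dual feasibility (all lambda_i >= 0): OK
Complementary slackness (lambda_i * g_i(x) = 0 for all i): FAILS

Verdict: the first failing condition is complementary_slackness -> comp.

comp


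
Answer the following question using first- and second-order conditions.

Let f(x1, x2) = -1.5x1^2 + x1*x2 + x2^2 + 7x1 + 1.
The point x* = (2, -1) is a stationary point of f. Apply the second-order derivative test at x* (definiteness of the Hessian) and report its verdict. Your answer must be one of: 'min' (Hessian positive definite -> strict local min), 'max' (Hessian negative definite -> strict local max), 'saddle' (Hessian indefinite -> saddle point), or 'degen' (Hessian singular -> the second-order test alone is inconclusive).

Compute the Hessian H = grad^2 f:
  H = [[-3, 1], [1, 2]]
Verify stationarity: grad f(x*) = H x* + g = (0, 0).
Eigenvalues of H: -3.1926, 2.1926.
Eigenvalues have mixed signs, so H is indefinite -> x* is a saddle point.

saddle


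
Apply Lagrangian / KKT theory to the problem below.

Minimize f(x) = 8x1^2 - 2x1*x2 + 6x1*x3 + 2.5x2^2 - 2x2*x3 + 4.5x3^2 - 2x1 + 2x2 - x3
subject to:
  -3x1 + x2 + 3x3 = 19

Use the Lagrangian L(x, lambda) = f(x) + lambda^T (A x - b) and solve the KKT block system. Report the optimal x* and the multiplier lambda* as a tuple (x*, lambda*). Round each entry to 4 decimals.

Form the Lagrangian:
  L(x, lambda) = (1/2) x^T Q x + c^T x + lambda^T (A x - b)
Stationarity (grad_x L = 0): Q x + c + A^T lambda = 0.
Primal feasibility: A x = b.

This gives the KKT block system:
  [ Q   A^T ] [ x     ]   [-c ]
  [ A    0  ] [ lambda ] = [ b ]

Solving the linear system:
  x*      = (-2.1576, 1.352, 3.725)
  lambda* = (-5.6252)
  f(x*)   = 55.0867

x* = (-2.1576, 1.352, 3.725), lambda* = (-5.6252)


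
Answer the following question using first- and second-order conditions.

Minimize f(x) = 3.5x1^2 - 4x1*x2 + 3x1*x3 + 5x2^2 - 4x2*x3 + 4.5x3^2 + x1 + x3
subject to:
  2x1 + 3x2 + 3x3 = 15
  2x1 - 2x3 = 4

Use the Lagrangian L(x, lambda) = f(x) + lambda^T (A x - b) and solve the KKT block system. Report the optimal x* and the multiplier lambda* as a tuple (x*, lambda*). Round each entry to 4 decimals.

Form the Lagrangian:
  L(x, lambda) = (1/2) x^T Q x + c^T x + lambda^T (A x - b)
Stationarity (grad_x L = 0): Q x + c + A^T lambda = 0.
Primal feasibility: A x = b.

This gives the KKT block system:
  [ Q   A^T ] [ x     ]   [-c ]
  [ A    0  ] [ lambda ] = [ b ]

Solving the linear system:
  x*      = (2.7209, 2.4651, 0.7209)
  lambda* = (-3.6279, -2.5465)
  f(x*)   = 34.0233

x* = (2.7209, 2.4651, 0.7209), lambda* = (-3.6279, -2.5465)


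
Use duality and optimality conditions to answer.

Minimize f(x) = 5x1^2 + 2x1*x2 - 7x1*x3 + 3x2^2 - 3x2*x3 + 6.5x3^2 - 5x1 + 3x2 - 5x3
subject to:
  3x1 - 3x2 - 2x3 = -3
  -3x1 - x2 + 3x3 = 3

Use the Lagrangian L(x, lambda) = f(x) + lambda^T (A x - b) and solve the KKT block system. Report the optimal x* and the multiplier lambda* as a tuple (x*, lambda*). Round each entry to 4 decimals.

Form the Lagrangian:
  L(x, lambda) = (1/2) x^T Q x + c^T x + lambda^T (A x - b)
Stationarity (grad_x L = 0): Q x + c + A^T lambda = 0.
Primal feasibility: A x = b.

This gives the KKT block system:
  [ Q   A^T ] [ x     ]   [-c ]
  [ A    0  ] [ lambda ] = [ b ]

Solving the linear system:
  x*      = (0.2608, 0.3439, 1.3754)
  lambda* = (1.309, -2.4684)
  f(x*)   = 2.0914

x* = (0.2608, 0.3439, 1.3754), lambda* = (1.309, -2.4684)


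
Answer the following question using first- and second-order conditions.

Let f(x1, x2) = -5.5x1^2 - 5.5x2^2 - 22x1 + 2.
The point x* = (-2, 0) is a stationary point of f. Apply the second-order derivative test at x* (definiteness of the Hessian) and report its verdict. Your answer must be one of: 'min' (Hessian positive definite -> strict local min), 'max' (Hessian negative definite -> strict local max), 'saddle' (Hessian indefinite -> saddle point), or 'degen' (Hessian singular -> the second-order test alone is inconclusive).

Compute the Hessian H = grad^2 f:
  H = [[-11, 0], [0, -11]]
Verify stationarity: grad f(x*) = H x* + g = (0, 0).
Eigenvalues of H: -11, -11.
Both eigenvalues < 0, so H is negative definite -> x* is a strict local max.

max


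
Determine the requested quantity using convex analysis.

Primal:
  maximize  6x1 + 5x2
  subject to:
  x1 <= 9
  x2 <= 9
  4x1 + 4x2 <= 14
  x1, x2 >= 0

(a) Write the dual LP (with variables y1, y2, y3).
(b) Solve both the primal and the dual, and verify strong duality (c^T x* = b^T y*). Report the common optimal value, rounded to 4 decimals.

The standard primal-dual pair for 'max c^T x s.t. A x <= b, x >= 0' is:
  Dual:  min b^T y  s.t.  A^T y >= c,  y >= 0.

So the dual LP is:
  minimize  9y1 + 9y2 + 14y3
  subject to:
    y1 + 4y3 >= 6
    y2 + 4y3 >= 5
    y1, y2, y3 >= 0

Solving the primal: x* = (3.5, 0).
  primal value c^T x* = 21.
Solving the dual: y* = (0, 0, 1.5).
  dual value b^T y* = 21.
Strong duality: c^T x* = b^T y*. Confirmed.

21


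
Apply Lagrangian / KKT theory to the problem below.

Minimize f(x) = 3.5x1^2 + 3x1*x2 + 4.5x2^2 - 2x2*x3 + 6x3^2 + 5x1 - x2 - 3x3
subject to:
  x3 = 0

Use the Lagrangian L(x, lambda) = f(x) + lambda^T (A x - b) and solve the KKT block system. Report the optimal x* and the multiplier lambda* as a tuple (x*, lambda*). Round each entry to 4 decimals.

Form the Lagrangian:
  L(x, lambda) = (1/2) x^T Q x + c^T x + lambda^T (A x - b)
Stationarity (grad_x L = 0): Q x + c + A^T lambda = 0.
Primal feasibility: A x = b.

This gives the KKT block system:
  [ Q   A^T ] [ x     ]   [-c ]
  [ A    0  ] [ lambda ] = [ b ]

Solving the linear system:
  x*      = (-0.8889, 0.4074, 0)
  lambda* = (3.8148)
  f(x*)   = -2.4259

x* = (-0.8889, 0.4074, 0), lambda* = (3.8148)


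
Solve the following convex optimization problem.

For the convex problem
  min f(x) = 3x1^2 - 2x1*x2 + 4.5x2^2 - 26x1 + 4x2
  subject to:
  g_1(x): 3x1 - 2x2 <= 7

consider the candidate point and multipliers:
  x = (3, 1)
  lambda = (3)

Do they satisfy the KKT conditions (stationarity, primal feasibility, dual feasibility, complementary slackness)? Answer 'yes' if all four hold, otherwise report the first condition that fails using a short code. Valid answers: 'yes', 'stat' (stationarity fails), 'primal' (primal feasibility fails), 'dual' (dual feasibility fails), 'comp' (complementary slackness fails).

Gradient of f: grad f(x) = Q x + c = (-10, 7)
Constraint values g_i(x) = a_i^T x - b_i:
  g_1((3, 1)) = 0
Stationarity residual: grad f(x) + sum_i lambda_i a_i = (-1, 1)
  -> stationarity FAILS
Primal feasibility (all g_i <= 0): OK
Dual feasibility (all lambda_i >= 0): OK
Complementary slackness (lambda_i * g_i(x) = 0 for all i): OK

Verdict: the first failing condition is stationarity -> stat.

stat


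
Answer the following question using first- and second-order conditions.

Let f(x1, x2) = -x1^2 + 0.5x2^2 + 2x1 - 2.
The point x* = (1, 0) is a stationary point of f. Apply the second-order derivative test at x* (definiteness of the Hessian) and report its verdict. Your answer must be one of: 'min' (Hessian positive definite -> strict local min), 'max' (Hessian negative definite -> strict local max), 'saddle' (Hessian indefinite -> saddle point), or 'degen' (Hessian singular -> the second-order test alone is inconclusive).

Compute the Hessian H = grad^2 f:
  H = [[-2, 0], [0, 1]]
Verify stationarity: grad f(x*) = H x* + g = (0, 0).
Eigenvalues of H: -2, 1.
Eigenvalues have mixed signs, so H is indefinite -> x* is a saddle point.

saddle


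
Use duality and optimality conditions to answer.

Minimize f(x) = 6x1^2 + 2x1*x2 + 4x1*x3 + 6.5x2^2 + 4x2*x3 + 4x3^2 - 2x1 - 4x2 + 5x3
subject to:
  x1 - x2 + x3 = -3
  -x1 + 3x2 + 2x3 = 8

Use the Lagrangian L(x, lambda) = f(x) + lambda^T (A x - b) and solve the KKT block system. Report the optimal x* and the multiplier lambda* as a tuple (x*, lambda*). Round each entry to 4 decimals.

Form the Lagrangian:
  L(x, lambda) = (1/2) x^T Q x + c^T x + lambda^T (A x - b)
Stationarity (grad_x L = 0): Q x + c + A^T lambda = 0.
Primal feasibility: A x = b.

This gives the KKT block system:
  [ Q   A^T ] [ x     ]   [-c ]
  [ A    0  ] [ lambda ] = [ b ]

Solving the linear system:
  x*      = (-1.0446, 2.1732, 0.2178)
  lambda* = (2.4593, -6.8583)
  f(x*)   = 28.3648

x* = (-1.0446, 2.1732, 0.2178), lambda* = (2.4593, -6.8583)


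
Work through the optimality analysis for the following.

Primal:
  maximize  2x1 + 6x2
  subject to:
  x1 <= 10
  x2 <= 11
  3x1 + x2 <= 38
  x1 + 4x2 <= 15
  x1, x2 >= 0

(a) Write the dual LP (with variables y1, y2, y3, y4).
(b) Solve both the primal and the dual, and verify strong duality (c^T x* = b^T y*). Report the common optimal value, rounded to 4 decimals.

The standard primal-dual pair for 'max c^T x s.t. A x <= b, x >= 0' is:
  Dual:  min b^T y  s.t.  A^T y >= c,  y >= 0.

So the dual LP is:
  minimize  10y1 + 11y2 + 38y3 + 15y4
  subject to:
    y1 + 3y3 + y4 >= 2
    y2 + y3 + 4y4 >= 6
    y1, y2, y3, y4 >= 0

Solving the primal: x* = (10, 1.25).
  primal value c^T x* = 27.5.
Solving the dual: y* = (0.5, 0, 0, 1.5).
  dual value b^T y* = 27.5.
Strong duality: c^T x* = b^T y*. Confirmed.

27.5


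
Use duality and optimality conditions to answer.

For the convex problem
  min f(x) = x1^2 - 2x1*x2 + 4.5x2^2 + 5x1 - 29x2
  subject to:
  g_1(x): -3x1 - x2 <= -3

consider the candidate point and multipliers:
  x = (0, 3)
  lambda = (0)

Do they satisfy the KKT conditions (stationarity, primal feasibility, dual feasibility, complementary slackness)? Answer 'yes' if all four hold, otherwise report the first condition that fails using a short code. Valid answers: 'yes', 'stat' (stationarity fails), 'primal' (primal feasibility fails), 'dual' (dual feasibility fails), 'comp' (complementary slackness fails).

Gradient of f: grad f(x) = Q x + c = (-1, -2)
Constraint values g_i(x) = a_i^T x - b_i:
  g_1((0, 3)) = 0
Stationarity residual: grad f(x) + sum_i lambda_i a_i = (-1, -2)
  -> stationarity FAILS
Primal feasibility (all g_i <= 0): OK
Dual feasibility (all lambda_i >= 0): OK
Complementary slackness (lambda_i * g_i(x) = 0 for all i): OK

Verdict: the first failing condition is stationarity -> stat.

stat
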